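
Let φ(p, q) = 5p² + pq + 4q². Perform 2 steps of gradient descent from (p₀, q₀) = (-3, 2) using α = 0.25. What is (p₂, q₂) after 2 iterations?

(-5.6875, 0.25)

∇φ = (10p + q, p + 8q)
(p₁, q₁) = (-3, 2) − 0.25·(-28, 13) = (4, -1.25)
(p₂, q₂) = (4, -1.25) − 0.25·(38.75, -6) = (-5.6875, 0.25)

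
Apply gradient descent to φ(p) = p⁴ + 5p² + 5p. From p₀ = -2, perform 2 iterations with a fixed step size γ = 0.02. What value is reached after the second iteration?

φ′(p) = 4p³ + 10p + 5
p₁ = -2 − 0.02·(-47) = -1.06
p₂ = -1.06 − 0.02·(-10.364064) = -0.85271872

-0.85271872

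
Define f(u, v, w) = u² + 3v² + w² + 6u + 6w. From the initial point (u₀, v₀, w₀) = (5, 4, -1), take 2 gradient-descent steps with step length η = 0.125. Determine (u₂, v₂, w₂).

∇f = (2u + 6, 6v, 2w + 6)
(u₁, v₁, w₁) = (5, 4, -1) − 0.125·(16, 24, 4) = (3, 1, -1.5)
(u₂, v₂, w₂) = (3, 1, -1.5) − 0.125·(12, 6, 3) = (1.5, 0.25, -1.875)

(1.5, 0.25, -1.875)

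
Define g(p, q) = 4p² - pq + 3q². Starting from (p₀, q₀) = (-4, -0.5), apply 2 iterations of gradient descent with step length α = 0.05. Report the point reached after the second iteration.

(-1.4825, -0.50625)

∇g = (8p - q, -p + 6q)
Step 1: at (-4, -0.5), ∇g = (-31.5, 1) → (-4, -0.5) − 0.05·(-31.5, 1) = (-2.425, -0.55)
Step 2: at (-2.425, -0.55), ∇g = (-18.85, -0.875) → (-2.425, -0.55) − 0.05·(-18.85, -0.875) = (-1.4825, -0.50625)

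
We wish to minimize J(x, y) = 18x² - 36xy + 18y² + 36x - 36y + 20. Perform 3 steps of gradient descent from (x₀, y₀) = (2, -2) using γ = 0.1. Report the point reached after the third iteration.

∇J = (36x - 36y + 36, -36x + 36y - 36)
(x₁, y₁) = (2, -2) − 0.1·(180, -180) = (-16, 16)
(x₂, y₂) = (-16, 16) − 0.1·(-1116, 1116) = (95.6, -95.6)
(x₃, y₃) = (95.6, -95.6) − 0.1·(6919.2, -6919.2) = (-596.32, 596.32)

(-596.32, 596.32)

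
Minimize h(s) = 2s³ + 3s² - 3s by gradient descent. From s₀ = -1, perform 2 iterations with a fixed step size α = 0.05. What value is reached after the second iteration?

-0.66175

h′(s) = 6s² + 6s - 3
Step 1: h′(-1) = -3; s₁ = -1 − 0.05·(-3) = -0.85
Step 2: h′(-0.85) = -3.765; s₂ = -0.85 − 0.05·(-3.765) = -0.66175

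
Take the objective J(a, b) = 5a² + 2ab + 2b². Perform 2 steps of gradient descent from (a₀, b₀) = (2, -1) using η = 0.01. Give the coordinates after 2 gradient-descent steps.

∇J = (10a + 2b, 2a + 4b)
(a₁, b₁) = (2, -1) − 0.01·(18, 0) = (1.82, -1)
(a₂, b₂) = (1.82, -1) − 0.01·(16.2, -0.36) = (1.658, -0.9964)

(1.658, -0.9964)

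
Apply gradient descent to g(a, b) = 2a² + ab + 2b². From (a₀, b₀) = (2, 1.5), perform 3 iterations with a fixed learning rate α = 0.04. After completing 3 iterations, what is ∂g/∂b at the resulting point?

3.968896

∇g = (4a + b, a + 4b)
(a₁, b₁) = (2, 1.5) − 0.04·(9.5, 8) = (1.62, 1.18)
(a₂, b₂) = (1.62, 1.18) − 0.04·(7.66, 6.34) = (1.3136, 0.9264)
(a₃, b₃) = (1.3136, 0.9264) − 0.04·(6.1808, 5.0192) = (1.066368, 0.725632)
∂g/∂b at (1.066368, 0.725632) = 3.968896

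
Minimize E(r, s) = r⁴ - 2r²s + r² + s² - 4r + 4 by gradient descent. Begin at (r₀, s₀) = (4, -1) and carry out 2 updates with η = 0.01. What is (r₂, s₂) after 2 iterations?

∇E = (4r³ - 4rs + 2r - 4, -2r² + 2s)
(r₁, s₁) = (4, -1) − 0.01·(276, -34) = (1.24, -0.66)
(r₂, s₂) = (1.24, -0.66) − 0.01·(9.380096, -4.3952) = (1.14619904, -0.616048)

(1.14619904, -0.616048)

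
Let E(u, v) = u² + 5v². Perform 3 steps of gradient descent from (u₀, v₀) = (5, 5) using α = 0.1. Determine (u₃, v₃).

∇E = (2u, 10v)
(u₁, v₁) = (5, 5) − 0.1·(10, 50) = (4, 0)
(u₂, v₂) = (4, 0) − 0.1·(8, 0) = (3.2, 0)
(u₃, v₃) = (3.2, 0) − 0.1·(6.4, 0) = (2.56, 0)

(2.56, 0)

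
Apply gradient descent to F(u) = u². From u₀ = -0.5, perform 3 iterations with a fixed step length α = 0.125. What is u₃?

-0.2109375

F′(u) = 2u
Step 1: F′(-0.5) = -1; u₁ = -0.5 − 0.125·(-1) = -0.375
Step 2: F′(-0.375) = -0.75; u₂ = -0.375 − 0.125·(-0.75) = -0.28125
Step 3: F′(-0.28125) = -0.5625; u₃ = -0.28125 − 0.125·(-0.5625) = -0.2109375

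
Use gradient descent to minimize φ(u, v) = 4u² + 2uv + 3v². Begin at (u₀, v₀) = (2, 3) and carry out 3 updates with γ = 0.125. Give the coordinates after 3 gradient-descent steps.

(-0.0625, 0.078125)

∇φ = (8u + 2v, 2u + 6v)
(u₁, v₁) = (2, 3) − 0.125·(22, 22) = (-0.75, 0.25)
(u₂, v₂) = (-0.75, 0.25) − 0.125·(-5.5, 0) = (-0.0625, 0.25)
(u₃, v₃) = (-0.0625, 0.25) − 0.125·(0, 1.375) = (-0.0625, 0.078125)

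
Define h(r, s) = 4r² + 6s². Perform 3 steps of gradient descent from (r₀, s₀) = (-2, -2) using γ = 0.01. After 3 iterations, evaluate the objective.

20.84737810432

∇h = (8r, 12s)
(r₁, s₁) = (-2, -2) − 0.01·(-16, -24) = (-1.84, -1.76)
(r₂, s₂) = (-1.84, -1.76) − 0.01·(-14.72, -21.12) = (-1.6928, -1.5488)
(r₃, s₃) = (-1.6928, -1.5488) − 0.01·(-13.5424, -18.5856) = (-1.557376, -1.362944)
h(-1.557376, -1.362944) = 20.84737810432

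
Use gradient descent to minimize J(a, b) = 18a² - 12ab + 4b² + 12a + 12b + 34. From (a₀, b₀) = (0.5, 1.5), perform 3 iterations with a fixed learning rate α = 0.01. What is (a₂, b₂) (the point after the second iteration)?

(0.2816, 1.14)

∇J = (36a - 12b + 12, -12a + 8b + 12)
Step 1: at (0.5, 1.5), ∇J = (12, 18) → (0.5, 1.5) − 0.01·(12, 18) = (0.38, 1.32)
Step 2: at (0.38, 1.32), ∇J = (9.84, 18) → (0.38, 1.32) − 0.01·(9.84, 18) = (0.2816, 1.14)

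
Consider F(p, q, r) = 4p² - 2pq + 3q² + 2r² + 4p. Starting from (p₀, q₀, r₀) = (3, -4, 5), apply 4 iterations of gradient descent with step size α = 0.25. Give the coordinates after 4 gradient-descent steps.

(12, -7.9375, 0)

∇F = (8p - 2q + 4, -2p + 6q, 4r)
Step 1: at (3, -4, 5), ∇F = (36, -30, 20) → (3, -4, 5) − 0.25·(36, -30, 20) = (-6, 3.5, 0)
Step 2: at (-6, 3.5, 0), ∇F = (-51, 33, 0) → (-6, 3.5, 0) − 0.25·(-51, 33, 0) = (6.75, -4.75, 0)
Step 3: at (6.75, -4.75, 0), ∇F = (67.5, -42, 0) → (6.75, -4.75, 0) − 0.25·(67.5, -42, 0) = (-10.125, 5.75, 0)
Step 4: at (-10.125, 5.75, 0), ∇F = (-88.5, 54.75, 0) → (-10.125, 5.75, 0) − 0.25·(-88.5, 54.75, 0) = (12, -7.9375, 0)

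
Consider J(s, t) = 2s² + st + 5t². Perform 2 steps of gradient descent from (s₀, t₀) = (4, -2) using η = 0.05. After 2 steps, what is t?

∇J = (4s + t, s + 10t)
(s₁, t₁) = (4, -2) − 0.05·(14, -16) = (3.3, -1.2)
(s₂, t₂) = (3.3, -1.2) − 0.05·(12, -8.7) = (2.7, -0.765)
t = -0.765

-0.765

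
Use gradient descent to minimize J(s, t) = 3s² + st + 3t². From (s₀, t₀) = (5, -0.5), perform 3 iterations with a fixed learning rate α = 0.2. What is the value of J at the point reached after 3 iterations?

0.145152

∇J = (6s + t, s + 6t)
(s₁, t₁) = (5, -0.5) − 0.2·(29.5, 2) = (-0.9, -0.9)
(s₂, t₂) = (-0.9, -0.9) − 0.2·(-6.3, -6.3) = (0.36, 0.36)
(s₃, t₃) = (0.36, 0.36) − 0.2·(2.52, 2.52) = (-0.144, -0.144)
J(-0.144, -0.144) = 0.145152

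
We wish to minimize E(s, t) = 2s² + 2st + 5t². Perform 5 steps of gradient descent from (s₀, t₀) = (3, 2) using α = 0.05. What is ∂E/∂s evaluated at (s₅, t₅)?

3.13326

∇E = (4s + 2t, 2s + 10t)
Step 1: at (3, 2), ∇E = (16, 26) → (3, 2) − 0.05·(16, 26) = (2.2, 0.7)
Step 2: at (2.2, 0.7), ∇E = (10.2, 11.4) → (2.2, 0.7) − 0.05·(10.2, 11.4) = (1.69, 0.13)
Step 3: at (1.69, 0.13), ∇E = (7.02, 4.68) → (1.69, 0.13) − 0.05·(7.02, 4.68) = (1.339, -0.104)
Step 4: at (1.339, -0.104), ∇E = (5.148, 1.638) → (1.339, -0.104) − 0.05·(5.148, 1.638) = (1.0816, -0.1859)
Step 5: at (1.0816, -0.1859), ∇E = (3.9546, 0.3042) → (1.0816, -0.1859) − 0.05·(3.9546, 0.3042) = (0.88387, -0.20111)
∂E/∂s at (0.88387, -0.20111) = 3.13326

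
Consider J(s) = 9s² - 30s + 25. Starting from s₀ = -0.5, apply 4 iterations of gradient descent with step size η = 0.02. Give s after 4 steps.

1.30316032

J′(s) = 18s - 30
Step 1: J′(-0.5) = -39; s₁ = -0.5 − 0.02·(-39) = 0.28
Step 2: J′(0.28) = -24.96; s₂ = 0.28 − 0.02·(-24.96) = 0.7792
Step 3: J′(0.7792) = -15.9744; s₃ = 0.7792 − 0.02·(-15.9744) = 1.098688
Step 4: J′(1.098688) = -10.223616; s₄ = 1.098688 − 0.02·(-10.223616) = 1.30316032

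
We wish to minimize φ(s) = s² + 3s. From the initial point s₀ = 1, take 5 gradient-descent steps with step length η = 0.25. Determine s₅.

φ′(s) = 2s + 3
s₁ = 1 − 0.25·5 = -0.25
s₂ = -0.25 − 0.25·2.5 = -0.875
s₃ = -0.875 − 0.25·1.25 = -1.1875
s₄ = -1.1875 − 0.25·0.625 = -1.34375
s₅ = -1.34375 − 0.25·0.3125 = -1.421875

-1.421875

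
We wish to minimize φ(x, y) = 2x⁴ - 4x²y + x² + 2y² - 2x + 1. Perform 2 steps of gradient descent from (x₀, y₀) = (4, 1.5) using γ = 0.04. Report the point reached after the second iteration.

(1005.74592, 38.2552)

∇φ = (8x³ - 8xy + 2x - 2, -4x² + 4y)
(x₁, y₁) = (4, 1.5) − 0.04·(470, -58) = (-14.8, 3.82)
(x₂, y₂) = (-14.8, 3.82) − 0.04·(-25513.648, -860.88) = (1005.74592, 38.2552)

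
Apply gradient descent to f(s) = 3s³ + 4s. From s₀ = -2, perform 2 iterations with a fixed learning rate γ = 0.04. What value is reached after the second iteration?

f′(s) = 9s² + 4
Step 1: f′(-2) = 40; s₁ = -2 − 0.04·40 = -3.6
Step 2: f′(-3.6) = 120.64; s₂ = -3.6 − 0.04·120.64 = -8.4256

-8.4256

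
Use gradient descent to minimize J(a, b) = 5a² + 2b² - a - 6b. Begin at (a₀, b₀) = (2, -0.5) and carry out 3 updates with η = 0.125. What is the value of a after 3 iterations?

0.0703125

∇J = (10a - 1, 4b - 6)
(a₁, b₁) = (2, -0.5) − 0.125·(19, -8) = (-0.375, 0.5)
(a₂, b₂) = (-0.375, 0.5) − 0.125·(-4.75, -4) = (0.21875, 1)
(a₃, b₃) = (0.21875, 1) − 0.125·(1.1875, -2) = (0.0703125, 1.25)
a = 0.0703125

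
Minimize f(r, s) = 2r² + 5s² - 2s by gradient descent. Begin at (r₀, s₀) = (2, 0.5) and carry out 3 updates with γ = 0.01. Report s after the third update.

∇f = (4r, 10s - 2)
Step 1: at (2, 0.5), ∇f = (8, 3) → (2, 0.5) − 0.01·(8, 3) = (1.92, 0.47)
Step 2: at (1.92, 0.47), ∇f = (7.68, 2.7) → (1.92, 0.47) − 0.01·(7.68, 2.7) = (1.8432, 0.443)
Step 3: at (1.8432, 0.443), ∇f = (7.3728, 2.43) → (1.8432, 0.443) − 0.01·(7.3728, 2.43) = (1.769472, 0.4187)
s = 0.4187

0.4187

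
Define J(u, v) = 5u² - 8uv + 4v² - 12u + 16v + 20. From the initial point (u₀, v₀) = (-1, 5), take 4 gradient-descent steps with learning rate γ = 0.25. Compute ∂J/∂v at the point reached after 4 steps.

∇J = (10u - 8v - 12, -8u + 8v + 16)
Step 1: at (-1, 5), ∇J = (-62, 64) → (-1, 5) − 0.25·(-62, 64) = (14.5, -11)
Step 2: at (14.5, -11), ∇J = (221, -188) → (14.5, -11) − 0.25·(221, -188) = (-40.75, 36)
Step 3: at (-40.75, 36), ∇J = (-707.5, 630) → (-40.75, 36) − 0.25·(-707.5, 630) = (136.125, -121.5)
Step 4: at (136.125, -121.5), ∇J = (2321.25, -2045) → (136.125, -121.5) − 0.25·(2321.25, -2045) = (-444.1875, 389.75)
∂J/∂v at (-444.1875, 389.75) = 6687.5

6687.5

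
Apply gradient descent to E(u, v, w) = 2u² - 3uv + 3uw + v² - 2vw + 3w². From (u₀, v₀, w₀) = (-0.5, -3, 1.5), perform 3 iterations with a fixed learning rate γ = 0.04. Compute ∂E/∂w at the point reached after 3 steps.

3.119616

∇E = (4u - 3v + 3w, -3u + 2v - 2w, 3u - 2v + 6w)
Step 1: at (-0.5, -3, 1.5), ∇E = (11.5, -7.5, 13.5) → (-0.5, -3, 1.5) − 0.04·(11.5, -7.5, 13.5) = (-0.96, -2.7, 0.96)
Step 2: at (-0.96, -2.7, 0.96), ∇E = (7.14, -4.44, 8.28) → (-0.96, -2.7, 0.96) − 0.04·(7.14, -4.44, 8.28) = (-1.2456, -2.5224, 0.6288)
Step 3: at (-1.2456, -2.5224, 0.6288), ∇E = (4.4712, -2.5656, 5.0808) → (-1.2456, -2.5224, 0.6288) − 0.04·(4.4712, -2.5656, 5.0808) = (-1.424448, -2.419776, 0.425568)
∂E/∂w at (-1.424448, -2.419776, 0.425568) = 3.119616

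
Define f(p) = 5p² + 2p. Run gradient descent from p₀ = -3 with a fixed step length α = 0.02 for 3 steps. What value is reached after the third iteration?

f′(p) = 10p + 2
p₁ = -3 − 0.02·(-28) = -2.44
p₂ = -2.44 − 0.02·(-22.4) = -1.992
p₃ = -1.992 − 0.02·(-17.92) = -1.6336

-1.6336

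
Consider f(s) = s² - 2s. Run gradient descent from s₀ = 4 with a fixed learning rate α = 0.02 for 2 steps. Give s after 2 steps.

3.7648

f′(s) = 2s - 2
Step 1: f′(4) = 6; s₁ = 4 − 0.02·6 = 3.88
Step 2: f′(3.88) = 5.76; s₂ = 3.88 − 0.02·5.76 = 3.7648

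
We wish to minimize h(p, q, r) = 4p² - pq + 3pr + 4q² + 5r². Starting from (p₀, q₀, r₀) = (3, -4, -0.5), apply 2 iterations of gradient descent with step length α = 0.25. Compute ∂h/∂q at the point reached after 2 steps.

-51.1875

∇h = (8p - q + 3r, -p + 8q, 3p + 10r)
Step 1: at (3, -4, -0.5), ∇h = (26.5, -35, 4) → (3, -4, -0.5) − 0.25·(26.5, -35, 4) = (-3.625, 4.75, -1.5)
Step 2: at (-3.625, 4.75, -1.5), ∇h = (-38.25, 41.625, -25.875) → (-3.625, 4.75, -1.5) − 0.25·(-38.25, 41.625, -25.875) = (5.9375, -5.65625, 4.96875)
∂h/∂q at (5.9375, -5.65625, 4.96875) = -51.1875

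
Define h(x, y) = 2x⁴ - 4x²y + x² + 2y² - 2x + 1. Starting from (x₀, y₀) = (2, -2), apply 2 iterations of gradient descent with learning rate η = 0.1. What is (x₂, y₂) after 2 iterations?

∇h = (8x³ - 8xy + 2x - 2, -4x² + 4y)
(x₁, y₁) = (2, -2) − 0.1·(98, -24) = (-7.8, 0.4)
(x₂, y₂) = (-7.8, 0.4) − 0.1·(-3789.056, -241.76) = (371.1056, 24.576)

(371.1056, 24.576)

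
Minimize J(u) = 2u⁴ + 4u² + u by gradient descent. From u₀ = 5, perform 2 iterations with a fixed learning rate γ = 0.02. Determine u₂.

J′(u) = 8u³ + 8u + 1
Step 1: J′(5) = 1041; u₁ = 5 − 0.02·1041 = -15.82
Step 2: J′(-15.82) = -31800.034944; u₂ = -15.82 − 0.02·(-31800.034944) = 620.18069888

620.18069888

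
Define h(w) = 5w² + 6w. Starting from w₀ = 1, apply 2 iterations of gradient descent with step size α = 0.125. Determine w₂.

-0.5

h′(w) = 10w + 6
Step 1: h′(1) = 16; w₁ = 1 − 0.125·16 = -1
Step 2: h′(-1) = -4; w₂ = -1 − 0.125·(-4) = -0.5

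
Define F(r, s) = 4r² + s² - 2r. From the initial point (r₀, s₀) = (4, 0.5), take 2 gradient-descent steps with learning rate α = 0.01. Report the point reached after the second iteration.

∇F = (8r - 2, 2s)
Step 1: at (4, 0.5), ∇F = (30, 1) → (4, 0.5) − 0.01·(30, 1) = (3.7, 0.49)
Step 2: at (3.7, 0.49), ∇F = (27.6, 0.98) → (3.7, 0.49) − 0.01·(27.6, 0.98) = (3.424, 0.4802)

(3.424, 0.4802)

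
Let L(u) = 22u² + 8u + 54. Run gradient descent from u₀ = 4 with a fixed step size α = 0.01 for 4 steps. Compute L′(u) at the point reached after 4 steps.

L′(u) = 44u + 8
u₁ = 4 − 0.01·184 = 2.16
u₂ = 2.16 − 0.01·103.04 = 1.1296
u₃ = 1.1296 − 0.01·57.7024 = 0.552576
u₄ = 0.552576 − 0.01·32.313344 = 0.22944256
L′(u) at (0.22944256) = 18.09547264

18.09547264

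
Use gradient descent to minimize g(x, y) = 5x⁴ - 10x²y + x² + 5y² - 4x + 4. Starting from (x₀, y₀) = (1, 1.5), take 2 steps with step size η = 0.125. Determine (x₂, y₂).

(-31.21875, 7.59375)

∇g = (20x³ - 20xy + 2x - 4, -10x² + 10y)
Step 1: at (1, 1.5), ∇g = (-12, 5) → (1, 1.5) − 0.125·(-12, 5) = (2.5, 0.875)
Step 2: at (2.5, 0.875), ∇g = (269.75, -53.75) → (2.5, 0.875) − 0.125·(269.75, -53.75) = (-31.21875, 7.59375)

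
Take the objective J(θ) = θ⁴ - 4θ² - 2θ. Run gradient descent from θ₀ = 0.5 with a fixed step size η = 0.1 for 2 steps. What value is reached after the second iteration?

J′(θ) = 4θ³ - 8θ - 2
Step 1: J′(0.5) = -5.5; θ₁ = 0.5 − 0.1·(-5.5) = 1.05
Step 2: J′(1.05) = -5.7695; θ₂ = 1.05 − 0.1·(-5.7695) = 1.62695

1.62695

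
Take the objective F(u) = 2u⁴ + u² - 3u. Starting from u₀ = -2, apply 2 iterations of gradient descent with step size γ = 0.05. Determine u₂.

F′(u) = 8u³ + 2u - 3
Step 1: F′(-2) = -71; u₁ = -2 − 0.05·(-71) = 1.55
Step 2: F′(1.55) = 29.891; u₂ = 1.55 − 0.05·29.891 = 0.05545

0.05545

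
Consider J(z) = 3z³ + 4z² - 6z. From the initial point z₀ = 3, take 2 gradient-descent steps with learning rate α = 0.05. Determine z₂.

J′(z) = 9z² + 8z - 6
z₁ = 3 − 0.05·99 = -1.95
z₂ = -1.95 − 0.05·12.6225 = -2.581125

-2.581125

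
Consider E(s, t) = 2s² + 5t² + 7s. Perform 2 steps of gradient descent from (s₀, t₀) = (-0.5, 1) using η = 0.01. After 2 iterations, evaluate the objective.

-0.190292

∇E = (4s + 7, 10t)
(s₁, t₁) = (-0.5, 1) − 0.01·(5, 10) = (-0.55, 0.9)
(s₂, t₂) = (-0.55, 0.9) − 0.01·(4.8, 9) = (-0.598, 0.81)
E(-0.598, 0.81) = -0.190292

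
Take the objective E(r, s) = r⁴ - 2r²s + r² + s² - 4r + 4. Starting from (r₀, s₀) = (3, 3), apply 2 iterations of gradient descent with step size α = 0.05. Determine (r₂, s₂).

(-0.8654, 3.289)

∇E = (4r³ - 4rs + 2r - 4, -2r² + 2s)
(r₁, s₁) = (3, 3) − 0.05·(74, -12) = (-0.7, 3.6)
(r₂, s₂) = (-0.7, 3.6) − 0.05·(3.308, 6.22) = (-0.8654, 3.289)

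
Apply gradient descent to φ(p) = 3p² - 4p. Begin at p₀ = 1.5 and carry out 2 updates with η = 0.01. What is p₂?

φ′(p) = 6p - 4
Step 1: φ′(1.5) = 5; p₁ = 1.5 − 0.01·5 = 1.45
Step 2: φ′(1.45) = 4.7; p₂ = 1.45 − 0.01·4.7 = 1.403

1.403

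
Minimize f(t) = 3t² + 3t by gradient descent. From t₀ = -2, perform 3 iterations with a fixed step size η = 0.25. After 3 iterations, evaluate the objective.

f′(t) = 6t + 3
Step 1: f′(-2) = -9; t₁ = -2 − 0.25·(-9) = 0.25
Step 2: f′(0.25) = 4.5; t₂ = 0.25 − 0.25·4.5 = -0.875
Step 3: f′(-0.875) = -2.25; t₃ = -0.875 − 0.25·(-2.25) = -0.3125
f(-0.3125) = -0.64453125

-0.64453125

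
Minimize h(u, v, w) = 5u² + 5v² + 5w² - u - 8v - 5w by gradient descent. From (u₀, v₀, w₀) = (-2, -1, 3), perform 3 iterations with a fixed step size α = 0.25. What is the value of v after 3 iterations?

∇h = (10u - 1, 10v - 8, 10w - 5)
(u₁, v₁, w₁) = (-2, -1, 3) − 0.25·(-21, -18, 25) = (3.25, 3.5, -3.25)
(u₂, v₂, w₂) = (3.25, 3.5, -3.25) − 0.25·(31.5, 27, -37.5) = (-4.625, -3.25, 6.125)
(u₃, v₃, w₃) = (-4.625, -3.25, 6.125) − 0.25·(-47.25, -40.5, 56.25) = (7.1875, 6.875, -7.9375)
v = 6.875

6.875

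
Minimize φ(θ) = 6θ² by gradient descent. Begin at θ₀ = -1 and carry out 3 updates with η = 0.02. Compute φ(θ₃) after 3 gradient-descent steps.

φ′(θ) = 12θ
Step 1: φ′(-1) = -12; θ₁ = -1 − 0.02·(-12) = -0.76
Step 2: φ′(-0.76) = -9.12; θ₂ = -0.76 − 0.02·(-9.12) = -0.5776
Step 3: φ′(-0.5776) = -6.9312; θ₃ = -0.5776 − 0.02·(-6.9312) = -0.438976
φ(-0.438976) = 1.156199571456

1.156199571456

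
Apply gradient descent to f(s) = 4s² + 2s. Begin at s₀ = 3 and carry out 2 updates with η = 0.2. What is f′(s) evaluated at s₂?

f′(s) = 8s + 2
Step 1: f′(3) = 26; s₁ = 3 − 0.2·26 = -2.2
Step 2: f′(-2.2) = -15.6; s₂ = -2.2 − 0.2·(-15.6) = 0.92
f′(s) at (0.92) = 9.36

9.36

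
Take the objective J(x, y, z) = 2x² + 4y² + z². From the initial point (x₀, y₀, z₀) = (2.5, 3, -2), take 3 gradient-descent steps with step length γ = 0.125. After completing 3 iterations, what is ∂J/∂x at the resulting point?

∇J = (4x, 8y, 2z)
(x₁, y₁, z₁) = (2.5, 3, -2) − 0.125·(10, 24, -4) = (1.25, 0, -1.5)
(x₂, y₂, z₂) = (1.25, 0, -1.5) − 0.125·(5, 0, -3) = (0.625, 0, -1.125)
(x₃, y₃, z₃) = (0.625, 0, -1.125) − 0.125·(2.5, 0, -2.25) = (0.3125, 0, -0.84375)
∂J/∂x at (0.3125, 0, -0.84375) = 1.25

1.25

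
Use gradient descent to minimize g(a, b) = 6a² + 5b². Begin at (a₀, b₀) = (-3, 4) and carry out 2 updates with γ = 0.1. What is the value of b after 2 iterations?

∇g = (12a, 10b)
(a₁, b₁) = (-3, 4) − 0.1·(-36, 40) = (0.6, 0)
(a₂, b₂) = (0.6, 0) − 0.1·(7.2, 0) = (-0.12, 0)
b = 0

0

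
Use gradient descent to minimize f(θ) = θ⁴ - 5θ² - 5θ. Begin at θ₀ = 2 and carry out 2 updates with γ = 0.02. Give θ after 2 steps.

f′(θ) = 4θ³ - 10θ - 5
Step 1: f′(2) = 7; θ₁ = 2 − 0.02·7 = 1.86
Step 2: f′(1.86) = 2.139424; θ₂ = 1.86 − 0.02·2.139424 = 1.81721152

1.81721152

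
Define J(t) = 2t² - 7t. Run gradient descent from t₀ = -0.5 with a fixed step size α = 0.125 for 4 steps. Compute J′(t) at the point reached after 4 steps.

-0.5625

J′(t) = 4t - 7
Step 1: J′(-0.5) = -9; t₁ = -0.5 − 0.125·(-9) = 0.625
Step 2: J′(0.625) = -4.5; t₂ = 0.625 − 0.125·(-4.5) = 1.1875
Step 3: J′(1.1875) = -2.25; t₃ = 1.1875 − 0.125·(-2.25) = 1.46875
Step 4: J′(1.46875) = -1.125; t₄ = 1.46875 − 0.125·(-1.125) = 1.609375
J′(t) at (1.609375) = -0.5625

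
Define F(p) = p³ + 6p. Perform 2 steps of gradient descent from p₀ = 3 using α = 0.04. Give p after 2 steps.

F′(p) = 3p² + 6
p₁ = 3 − 0.04·33 = 1.68
p₂ = 1.68 − 0.04·14.4672 = 1.101312

1.101312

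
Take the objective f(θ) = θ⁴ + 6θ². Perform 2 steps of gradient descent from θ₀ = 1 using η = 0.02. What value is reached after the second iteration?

f′(θ) = 4θ³ + 12θ
Step 1: f′(1) = 16; θ₁ = 1 − 0.02·16 = 0.68
Step 2: f′(0.68) = 9.417728; θ₂ = 0.68 − 0.02·9.417728 = 0.49164544

0.49164544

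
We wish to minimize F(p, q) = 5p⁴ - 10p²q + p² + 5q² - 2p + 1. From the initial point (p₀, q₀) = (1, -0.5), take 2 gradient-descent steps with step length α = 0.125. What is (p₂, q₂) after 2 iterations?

∇F = (20p³ - 20pq + 2p - 2, -10p² + 10q)
Step 1: at (1, -0.5), ∇F = (30, -15) → (1, -0.5) − 0.125·(30, -15) = (-2.75, 1.375)
Step 2: at (-2.75, 1.375), ∇F = (-347.8125, -61.875) → (-2.75, 1.375) − 0.125·(-347.8125, -61.875) = (40.7265625, 9.109375)

(40.7265625, 9.109375)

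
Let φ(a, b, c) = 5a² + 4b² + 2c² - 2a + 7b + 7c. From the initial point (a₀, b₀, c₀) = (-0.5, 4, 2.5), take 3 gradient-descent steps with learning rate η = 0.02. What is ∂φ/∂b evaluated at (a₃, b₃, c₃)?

∇φ = (10a - 2, 8b + 7, 4c + 7)
(a₁, b₁, c₁) = (-0.5, 4, 2.5) − 0.02·(-7, 39, 17) = (-0.36, 3.22, 2.16)
(a₂, b₂, c₂) = (-0.36, 3.22, 2.16) − 0.02·(-5.6, 32.76, 15.64) = (-0.248, 2.5648, 1.8472)
(a₃, b₃, c₃) = (-0.248, 2.5648, 1.8472) − 0.02·(-4.48, 27.5184, 14.3888) = (-0.1584, 2.014432, 1.559424)
∂φ/∂b at (-0.1584, 2.014432, 1.559424) = 23.115456

23.115456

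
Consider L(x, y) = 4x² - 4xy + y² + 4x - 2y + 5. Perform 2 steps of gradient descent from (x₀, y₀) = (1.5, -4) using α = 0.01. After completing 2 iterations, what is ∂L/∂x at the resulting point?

25.92

∇L = (8x - 4y + 4, -4x + 2y - 2)
Step 1: at (1.5, -4), ∇L = (32, -16) → (1.5, -4) − 0.01·(32, -16) = (1.18, -3.84)
Step 2: at (1.18, -3.84), ∇L = (28.8, -14.4) → (1.18, -3.84) − 0.01·(28.8, -14.4) = (0.892, -3.696)
∂L/∂x at (0.892, -3.696) = 25.92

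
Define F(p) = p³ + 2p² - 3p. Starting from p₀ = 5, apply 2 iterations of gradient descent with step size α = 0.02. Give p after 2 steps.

F′(p) = 3p² + 4p - 3
Step 1: F′(5) = 92; p₁ = 5 − 0.02·92 = 3.16
Step 2: F′(3.16) = 39.5968; p₂ = 3.16 − 0.02·39.5968 = 2.368064

2.368064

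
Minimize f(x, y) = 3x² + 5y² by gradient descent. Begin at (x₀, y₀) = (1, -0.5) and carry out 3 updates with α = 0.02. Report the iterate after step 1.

∇f = (6x, 10y)
Step 1: at (1, -0.5), ∇f = (6, -5) → (1, -0.5) − 0.02·(6, -5) = (0.88, -0.4)

(0.88, -0.4)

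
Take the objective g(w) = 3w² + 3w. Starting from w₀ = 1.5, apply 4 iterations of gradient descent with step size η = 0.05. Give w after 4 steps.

-0.0198

g′(w) = 6w + 3
Step 1: g′(1.5) = 12; w₁ = 1.5 − 0.05·12 = 0.9
Step 2: g′(0.9) = 8.4; w₂ = 0.9 − 0.05·8.4 = 0.48
Step 3: g′(0.48) = 5.88; w₃ = 0.48 − 0.05·5.88 = 0.186
Step 4: g′(0.186) = 4.116; w₄ = 0.186 − 0.05·4.116 = -0.0198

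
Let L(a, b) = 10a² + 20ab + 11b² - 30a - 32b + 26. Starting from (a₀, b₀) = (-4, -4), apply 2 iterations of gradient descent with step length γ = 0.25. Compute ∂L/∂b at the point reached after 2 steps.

-17125

∇L = (20a + 20b - 30, 20a + 22b - 32)
(a₁, b₁) = (-4, -4) − 0.25·(-190, -200) = (43.5, 46)
(a₂, b₂) = (43.5, 46) − 0.25·(1760, 1850) = (-396.5, -416.5)
∂L/∂b at (-396.5, -416.5) = -17125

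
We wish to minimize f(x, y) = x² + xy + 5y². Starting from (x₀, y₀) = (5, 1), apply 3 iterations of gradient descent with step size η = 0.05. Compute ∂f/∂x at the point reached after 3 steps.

6.947875

∇f = (2x + y, x + 10y)
Step 1: at (5, 1), ∇f = (11, 15) → (5, 1) − 0.05·(11, 15) = (4.45, 0.25)
Step 2: at (4.45, 0.25), ∇f = (9.15, 6.95) → (4.45, 0.25) − 0.05·(9.15, 6.95) = (3.9925, -0.0975)
Step 3: at (3.9925, -0.0975), ∇f = (7.8875, 3.0175) → (3.9925, -0.0975) − 0.05·(7.8875, 3.0175) = (3.598125, -0.248375)
∂f/∂x at (3.598125, -0.248375) = 6.947875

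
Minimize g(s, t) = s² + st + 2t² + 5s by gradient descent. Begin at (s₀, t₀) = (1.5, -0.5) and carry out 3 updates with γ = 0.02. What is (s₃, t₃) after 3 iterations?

(1.067124, -0.463692)

∇g = (2s + t + 5, s + 4t)
Step 1: at (1.5, -0.5), ∇g = (7.5, -0.5) → (1.5, -0.5) − 0.02·(7.5, -0.5) = (1.35, -0.49)
Step 2: at (1.35, -0.49), ∇g = (7.21, -0.61) → (1.35, -0.49) − 0.02·(7.21, -0.61) = (1.2058, -0.4778)
Step 3: at (1.2058, -0.4778), ∇g = (6.9338, -0.7054) → (1.2058, -0.4778) − 0.02·(6.9338, -0.7054) = (1.067124, -0.463692)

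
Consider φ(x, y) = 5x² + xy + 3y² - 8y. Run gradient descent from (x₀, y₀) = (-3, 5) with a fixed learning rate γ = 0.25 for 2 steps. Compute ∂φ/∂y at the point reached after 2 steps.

-6.5625

∇φ = (10x + y, x + 6y - 8)
Step 1: at (-3, 5), ∇φ = (-25, 19) → (-3, 5) − 0.25·(-25, 19) = (3.25, 0.25)
Step 2: at (3.25, 0.25), ∇φ = (32.75, -3.25) → (3.25, 0.25) − 0.25·(32.75, -3.25) = (-4.9375, 1.0625)
∂φ/∂y at (-4.9375, 1.0625) = -6.5625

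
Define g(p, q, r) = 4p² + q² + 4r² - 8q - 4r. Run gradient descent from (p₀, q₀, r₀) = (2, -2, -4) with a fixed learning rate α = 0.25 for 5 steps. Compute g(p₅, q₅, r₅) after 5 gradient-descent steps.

80.03515625

∇g = (8p, 2q - 8, 8r - 4)
Step 1: at (2, -2, -4), ∇g = (16, -12, -36) → (2, -2, -4) − 0.25·(16, -12, -36) = (-2, 1, 5)
Step 2: at (-2, 1, 5), ∇g = (-16, -6, 36) → (-2, 1, 5) − 0.25·(-16, -6, 36) = (2, 2.5, -4)
Step 3: at (2, 2.5, -4), ∇g = (16, -3, -36) → (2, 2.5, -4) − 0.25·(16, -3, -36) = (-2, 3.25, 5)
Step 4: at (-2, 3.25, 5), ∇g = (-16, -1.5, 36) → (-2, 3.25, 5) − 0.25·(-16, -1.5, 36) = (2, 3.625, -4)
Step 5: at (2, 3.625, -4), ∇g = (16, -0.75, -36) → (2, 3.625, -4) − 0.25·(16, -0.75, -36) = (-2, 3.8125, 5)
g(-2, 3.8125, 5) = 80.03515625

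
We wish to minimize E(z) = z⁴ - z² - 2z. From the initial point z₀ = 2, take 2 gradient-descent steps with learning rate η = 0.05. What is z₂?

0.8014

E′(z) = 4z³ - 2z - 2
z₁ = 2 − 0.05·26 = 0.7
z₂ = 0.7 − 0.05·(-2.028) = 0.8014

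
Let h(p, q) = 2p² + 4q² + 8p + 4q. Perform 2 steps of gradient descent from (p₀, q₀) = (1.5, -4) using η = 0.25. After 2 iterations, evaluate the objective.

40

∇h = (4p + 8, 8q + 4)
(p₁, q₁) = (1.5, -4) − 0.25·(14, -28) = (-2, 3)
(p₂, q₂) = (-2, 3) − 0.25·(0, 28) = (-2, -4)
h(-2, -4) = 40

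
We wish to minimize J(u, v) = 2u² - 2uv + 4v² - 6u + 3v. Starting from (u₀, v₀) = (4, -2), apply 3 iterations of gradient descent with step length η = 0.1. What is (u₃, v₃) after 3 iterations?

∇J = (4u - 2v - 6, -2u + 8v + 3)
Step 1: at (4, -2), ∇J = (14, -21) → (4, -2) − 0.1·(14, -21) = (2.6, 0.1)
Step 2: at (2.6, 0.1), ∇J = (4.2, -1.4) → (2.6, 0.1) − 0.1·(4.2, -1.4) = (2.18, 0.24)
Step 3: at (2.18, 0.24), ∇J = (2.24, 0.56) → (2.18, 0.24) − 0.1·(2.24, 0.56) = (1.956, 0.184)

(1.956, 0.184)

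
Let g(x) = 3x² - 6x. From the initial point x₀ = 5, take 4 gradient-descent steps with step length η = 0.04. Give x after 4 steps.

g′(x) = 6x - 6
Step 1: g′(5) = 24; x₁ = 5 − 0.04·24 = 4.04
Step 2: g′(4.04) = 18.24; x₂ = 4.04 − 0.04·18.24 = 3.3104
Step 3: g′(3.3104) = 13.8624; x₃ = 3.3104 − 0.04·13.8624 = 2.755904
Step 4: g′(2.755904) = 10.535424; x₄ = 2.755904 − 0.04·10.535424 = 2.33448704

2.33448704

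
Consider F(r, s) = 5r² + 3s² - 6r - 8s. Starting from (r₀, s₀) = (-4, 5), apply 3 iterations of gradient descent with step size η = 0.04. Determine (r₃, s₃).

(-0.3936, 2.942912)

∇F = (10r - 6, 6s - 8)
(r₁, s₁) = (-4, 5) − 0.04·(-46, 22) = (-2.16, 4.12)
(r₂, s₂) = (-2.16, 4.12) − 0.04·(-27.6, 16.72) = (-1.056, 3.4512)
(r₃, s₃) = (-1.056, 3.4512) − 0.04·(-16.56, 12.7072) = (-0.3936, 2.942912)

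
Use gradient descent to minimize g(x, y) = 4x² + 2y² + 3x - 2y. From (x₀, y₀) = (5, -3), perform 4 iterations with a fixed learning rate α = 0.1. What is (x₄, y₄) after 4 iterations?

(-0.3664, 0.0464)

∇g = (8x + 3, 4y - 2)
Step 1: at (5, -3), ∇g = (43, -14) → (5, -3) − 0.1·(43, -14) = (0.7, -1.6)
Step 2: at (0.7, -1.6), ∇g = (8.6, -8.4) → (0.7, -1.6) − 0.1·(8.6, -8.4) = (-0.16, -0.76)
Step 3: at (-0.16, -0.76), ∇g = (1.72, -5.04) → (-0.16, -0.76) − 0.1·(1.72, -5.04) = (-0.332, -0.256)
Step 4: at (-0.332, -0.256), ∇g = (0.344, -3.024) → (-0.332, -0.256) − 0.1·(0.344, -3.024) = (-0.3664, 0.0464)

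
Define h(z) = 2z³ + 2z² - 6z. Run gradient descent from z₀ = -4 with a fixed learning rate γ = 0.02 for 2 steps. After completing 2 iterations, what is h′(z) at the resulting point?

h′(z) = 6z² + 4z - 6
Step 1: h′(-4) = 74; z₁ = -4 − 0.02·74 = -5.48
Step 2: h′(-5.48) = 152.2624; z₂ = -5.48 − 0.02·152.2624 = -8.525248
h′(z) at (-8.525248) = 395.978128769024

395.978128769024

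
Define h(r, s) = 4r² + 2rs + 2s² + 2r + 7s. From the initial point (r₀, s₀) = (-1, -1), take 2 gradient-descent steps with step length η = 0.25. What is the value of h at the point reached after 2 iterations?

∇h = (8r + 2s + 2, 2r + 4s + 7)
Step 1: at (-1, -1), ∇h = (-8, 1) → (-1, -1) − 0.25·(-8, 1) = (1, -1.25)
Step 2: at (1, -1.25), ∇h = (7.5, 4) → (1, -1.25) − 0.25·(7.5, 4) = (-0.875, -2.25)
h(-0.875, -2.25) = -0.375

-0.375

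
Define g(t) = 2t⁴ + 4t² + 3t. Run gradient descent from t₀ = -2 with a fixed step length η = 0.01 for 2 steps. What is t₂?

-1.01273064

g′(t) = 8t³ + 8t + 3
t₁ = -2 − 0.01·(-77) = -1.23
t₂ = -1.23 − 0.01·(-21.726936) = -1.01273064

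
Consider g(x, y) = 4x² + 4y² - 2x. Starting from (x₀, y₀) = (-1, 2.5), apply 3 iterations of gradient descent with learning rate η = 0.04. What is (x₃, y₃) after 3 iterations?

(-0.14304, 0.78608)

∇g = (8x - 2, 8y)
(x₁, y₁) = (-1, 2.5) − 0.04·(-10, 20) = (-0.6, 1.7)
(x₂, y₂) = (-0.6, 1.7) − 0.04·(-6.8, 13.6) = (-0.328, 1.156)
(x₃, y₃) = (-0.328, 1.156) − 0.04·(-4.624, 9.248) = (-0.14304, 0.78608)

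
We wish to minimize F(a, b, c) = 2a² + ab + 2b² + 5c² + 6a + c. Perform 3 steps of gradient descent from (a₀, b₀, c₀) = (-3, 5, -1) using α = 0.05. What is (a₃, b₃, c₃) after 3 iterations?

(-2.767375, 2.917375, -0.2125)

∇F = (4a + b + 6, a + 4b, 10c + 1)
Step 1: at (-3, 5, -1), ∇F = (-1, 17, -9) → (-3, 5, -1) − 0.05·(-1, 17, -9) = (-2.95, 4.15, -0.55)
Step 2: at (-2.95, 4.15, -0.55), ∇F = (-1.65, 13.65, -4.5) → (-2.95, 4.15, -0.55) − 0.05·(-1.65, 13.65, -4.5) = (-2.8675, 3.4675, -0.325)
Step 3: at (-2.8675, 3.4675, -0.325), ∇F = (-2.0025, 11.0025, -2.25) → (-2.8675, 3.4675, -0.325) − 0.05·(-2.0025, 11.0025, -2.25) = (-2.767375, 2.917375, -0.2125)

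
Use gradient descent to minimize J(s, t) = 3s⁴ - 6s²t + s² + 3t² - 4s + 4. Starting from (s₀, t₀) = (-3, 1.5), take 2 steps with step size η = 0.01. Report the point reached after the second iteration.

(-0.20184, 1.8354)

∇J = (12s³ - 12st + 2s - 4, -6s² + 6t)
(s₁, t₁) = (-3, 1.5) − 0.01·(-280, -45) = (-0.2, 1.95)
(s₂, t₂) = (-0.2, 1.95) − 0.01·(0.184, 11.46) = (-0.20184, 1.8354)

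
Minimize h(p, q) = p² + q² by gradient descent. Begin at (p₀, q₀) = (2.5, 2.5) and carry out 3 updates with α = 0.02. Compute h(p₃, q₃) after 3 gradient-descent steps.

9.7844723712

∇h = (2p, 2q)
(p₁, q₁) = (2.5, 2.5) − 0.02·(5, 5) = (2.4, 2.4)
(p₂, q₂) = (2.4, 2.4) − 0.02·(4.8, 4.8) = (2.304, 2.304)
(p₃, q₃) = (2.304, 2.304) − 0.02·(4.608, 4.608) = (2.21184, 2.21184)
h(2.21184, 2.21184) = 9.7844723712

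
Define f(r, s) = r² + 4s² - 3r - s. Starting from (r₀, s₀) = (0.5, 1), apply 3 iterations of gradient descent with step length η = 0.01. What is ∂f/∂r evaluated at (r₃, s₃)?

-1.882384

∇f = (2r - 3, 8s - 1)
(r₁, s₁) = (0.5, 1) − 0.01·(-2, 7) = (0.52, 0.93)
(r₂, s₂) = (0.52, 0.93) − 0.01·(-1.96, 6.44) = (0.5396, 0.8656)
(r₃, s₃) = (0.5396, 0.8656) − 0.01·(-1.9208, 5.9248) = (0.558808, 0.806352)
∂f/∂r at (0.558808, 0.806352) = -1.882384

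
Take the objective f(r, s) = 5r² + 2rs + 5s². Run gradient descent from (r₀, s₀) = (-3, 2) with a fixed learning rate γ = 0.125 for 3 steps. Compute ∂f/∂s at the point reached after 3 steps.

0.75

∇f = (10r + 2s, 2r + 10s)
(r₁, s₁) = (-3, 2) − 0.125·(-26, 14) = (0.25, 0.25)
(r₂, s₂) = (0.25, 0.25) − 0.125·(3, 3) = (-0.125, -0.125)
(r₃, s₃) = (-0.125, -0.125) − 0.125·(-1.5, -1.5) = (0.0625, 0.0625)
∂f/∂s at (0.0625, 0.0625) = 0.75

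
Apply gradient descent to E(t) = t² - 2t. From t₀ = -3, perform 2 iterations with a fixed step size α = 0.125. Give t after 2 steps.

-1.25

E′(t) = 2t - 2
t₁ = -3 − 0.125·(-8) = -2
t₂ = -2 − 0.125·(-6) = -1.25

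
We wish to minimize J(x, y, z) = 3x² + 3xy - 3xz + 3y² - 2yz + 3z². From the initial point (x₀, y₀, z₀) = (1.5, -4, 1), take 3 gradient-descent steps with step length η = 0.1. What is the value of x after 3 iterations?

∇J = (6x + 3y - 3z, 3x + 6y - 2z, -3x - 2y + 6z)
(x₁, y₁, z₁) = (1.5, -4, 1) − 0.1·(-6, -21.5, 9.5) = (2.1, -1.85, 0.05)
(x₂, y₂, z₂) = (2.1, -1.85, 0.05) − 0.1·(6.9, -4.9, -2.3) = (1.41, -1.36, 0.28)
(x₃, y₃, z₃) = (1.41, -1.36, 0.28) − 0.1·(3.54, -4.49, 0.17) = (1.056, -0.911, 0.263)
x = 1.056

1.056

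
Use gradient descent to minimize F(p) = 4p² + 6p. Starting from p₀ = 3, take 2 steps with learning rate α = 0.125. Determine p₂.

-0.75

F′(p) = 8p + 6
p₁ = 3 − 0.125·30 = -0.75
p₂ = -0.75 − 0.125·0 = -0.75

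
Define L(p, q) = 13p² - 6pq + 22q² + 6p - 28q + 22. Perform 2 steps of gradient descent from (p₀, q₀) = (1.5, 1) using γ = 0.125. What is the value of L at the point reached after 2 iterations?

∇L = (26p - 6q + 6, -6p + 44q - 28)
Step 1: at (1.5, 1), ∇L = (39, 7) → (1.5, 1) − 0.125·(39, 7) = (-3.375, 0.125)
Step 2: at (-3.375, 0.125), ∇L = (-82.5, -2.25) → (-3.375, 0.125) − 0.125·(-82.5, -2.25) = (6.9375, 0.40625)
L(6.9375, 0.40625) = 664.646484375

664.646484375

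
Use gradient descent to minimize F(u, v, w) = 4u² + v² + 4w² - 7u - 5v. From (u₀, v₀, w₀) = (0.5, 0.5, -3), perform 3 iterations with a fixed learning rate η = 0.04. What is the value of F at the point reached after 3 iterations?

∇F = (8u - 7, 2v - 5, 8w)
(u₁, v₁, w₁) = (0.5, 0.5, -3) − 0.04·(-3, -4, -24) = (0.62, 0.66, -2.04)
(u₂, v₂, w₂) = (0.62, 0.66, -2.04) − 0.04·(-2.04, -3.68, -16.32) = (0.7016, 0.8072, -1.3872)
(u₃, v₃, w₃) = (0.7016, 0.8072, -1.3872) − 0.04·(-1.3872, -3.3856, -11.0976) = (0.757088, 0.942624, -0.943296)
F(0.757088, 0.942624, -0.943296) = -3.272237661184

-3.272237661184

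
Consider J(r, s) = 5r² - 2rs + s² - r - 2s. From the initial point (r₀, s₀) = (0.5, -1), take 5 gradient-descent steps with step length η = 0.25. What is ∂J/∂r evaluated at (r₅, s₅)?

∇J = (10r - 2s - 1, -2r + 2s - 2)
(r₁, s₁) = (0.5, -1) − 0.25·(6, -5) = (-1, 0.25)
(r₂, s₂) = (-1, 0.25) − 0.25·(-11.5, 0.5) = (1.875, 0.125)
(r₃, s₃) = (1.875, 0.125) − 0.25·(17.5, -5.5) = (-2.5, 1.5)
(r₄, s₄) = (-2.5, 1.5) − 0.25·(-29, 6) = (4.75, 0)
(r₅, s₅) = (4.75, 0) − 0.25·(46.5, -11.5) = (-6.875, 2.875)
∂J/∂r at (-6.875, 2.875) = -75.5

-75.5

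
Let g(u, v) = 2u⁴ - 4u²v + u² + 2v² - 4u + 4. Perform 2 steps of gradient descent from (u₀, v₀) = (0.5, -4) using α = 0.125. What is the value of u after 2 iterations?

3.859375

∇g = (8u³ - 8uv + 2u - 4, -4u² + 4v)
(u₁, v₁) = (0.5, -4) − 0.125·(14, -17) = (-1.25, -1.875)
(u₂, v₂) = (-1.25, -1.875) − 0.125·(-40.875, -13.75) = (3.859375, -0.15625)
u = 3.859375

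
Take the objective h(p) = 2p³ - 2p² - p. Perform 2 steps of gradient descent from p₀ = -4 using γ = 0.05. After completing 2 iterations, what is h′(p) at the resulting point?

9173.109333375

h′(p) = 6p² - 4p - 1
p₁ = -4 − 0.05·111 = -9.55
p₂ = -9.55 − 0.05·584.415 = -38.77075
h′(p) at (-38.77075) = 9173.109333375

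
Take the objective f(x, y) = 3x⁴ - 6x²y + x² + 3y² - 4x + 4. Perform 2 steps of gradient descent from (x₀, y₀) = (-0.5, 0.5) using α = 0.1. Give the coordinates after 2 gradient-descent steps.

∇f = (12x³ - 12xy + 2x - 4, -6x² + 6y)
(x₁, y₁) = (-0.5, 0.5) − 0.1·(-3.5, 1.5) = (-0.15, 0.35)
(x₂, y₂) = (-0.15, 0.35) − 0.1·(-3.7105, 1.965) = (0.22105, 0.1535)

(0.22105, 0.1535)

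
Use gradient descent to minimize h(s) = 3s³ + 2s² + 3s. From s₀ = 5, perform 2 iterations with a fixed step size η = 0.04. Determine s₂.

h′(s) = 9s² + 4s + 3
Step 1: h′(5) = 248; s₁ = 5 − 0.04·248 = -4.92
Step 2: h′(-4.92) = 201.1776; s₂ = -4.92 − 0.04·201.1776 = -12.967104

-12.967104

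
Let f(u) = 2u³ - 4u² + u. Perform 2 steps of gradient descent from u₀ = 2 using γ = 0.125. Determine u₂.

1.05078125

f′(u) = 6u² - 8u + 1
u₁ = 2 − 0.125·9 = 0.875
u₂ = 0.875 − 0.125·(-1.40625) = 1.05078125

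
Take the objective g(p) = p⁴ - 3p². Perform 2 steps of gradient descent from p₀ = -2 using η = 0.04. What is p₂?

g′(p) = 4p³ - 6p
p₁ = -2 − 0.04·(-20) = -1.2
p₂ = -1.2 − 0.04·0.288 = -1.21152

-1.21152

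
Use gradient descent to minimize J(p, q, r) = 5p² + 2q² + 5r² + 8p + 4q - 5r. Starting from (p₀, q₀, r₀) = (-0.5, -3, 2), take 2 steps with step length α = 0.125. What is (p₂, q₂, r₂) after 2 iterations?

(-0.78125, -1.5, 0.59375)

∇J = (10p + 8, 4q + 4, 10r - 5)
(p₁, q₁, r₁) = (-0.5, -3, 2) − 0.125·(3, -8, 15) = (-0.875, -2, 0.125)
(p₂, q₂, r₂) = (-0.875, -2, 0.125) − 0.125·(-0.75, -4, -3.75) = (-0.78125, -1.5, 0.59375)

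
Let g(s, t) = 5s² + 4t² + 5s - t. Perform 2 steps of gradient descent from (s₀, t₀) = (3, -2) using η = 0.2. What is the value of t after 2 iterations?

-0.64

∇g = (10s + 5, 8t - 1)
(s₁, t₁) = (3, -2) − 0.2·(35, -17) = (-4, 1.4)
(s₂, t₂) = (-4, 1.4) − 0.2·(-35, 10.2) = (3, -0.64)
t = -0.64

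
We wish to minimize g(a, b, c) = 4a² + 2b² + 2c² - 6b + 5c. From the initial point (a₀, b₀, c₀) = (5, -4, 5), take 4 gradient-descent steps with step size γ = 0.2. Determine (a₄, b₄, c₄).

(0.648, 1.4912, -1.24)

∇g = (8a, 4b - 6, 4c + 5)
(a₁, b₁, c₁) = (5, -4, 5) − 0.2·(40, -22, 25) = (-3, 0.4, 0)
(a₂, b₂, c₂) = (-3, 0.4, 0) − 0.2·(-24, -4.4, 5) = (1.8, 1.28, -1)
(a₃, b₃, c₃) = (1.8, 1.28, -1) − 0.2·(14.4, -0.88, 1) = (-1.08, 1.456, -1.2)
(a₄, b₄, c₄) = (-1.08, 1.456, -1.2) − 0.2·(-8.64, -0.176, 0.2) = (0.648, 1.4912, -1.24)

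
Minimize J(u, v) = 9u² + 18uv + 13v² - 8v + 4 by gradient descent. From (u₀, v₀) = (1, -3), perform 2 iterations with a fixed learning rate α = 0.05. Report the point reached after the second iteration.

(-0.08, -2.24)

∇J = (18u + 18v, 18u + 26v - 8)
(u₁, v₁) = (1, -3) − 0.05·(-36, -68) = (2.8, 0.4)
(u₂, v₂) = (2.8, 0.4) − 0.05·(57.6, 52.8) = (-0.08, -2.24)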